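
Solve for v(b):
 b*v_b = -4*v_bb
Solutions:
 v(b) = C1 + C2*erf(sqrt(2)*b/4)


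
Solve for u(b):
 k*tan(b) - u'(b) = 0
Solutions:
 u(b) = C1 - k*log(cos(b))


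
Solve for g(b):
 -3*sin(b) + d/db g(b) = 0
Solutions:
 g(b) = C1 - 3*cos(b)


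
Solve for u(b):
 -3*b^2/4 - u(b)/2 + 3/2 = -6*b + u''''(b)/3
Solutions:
 u(b) = -3*b^2/2 + 12*b + (C1*sin(6^(1/4)*b/2) + C2*cos(6^(1/4)*b/2))*exp(-6^(1/4)*b/2) + (C3*sin(6^(1/4)*b/2) + C4*cos(6^(1/4)*b/2))*exp(6^(1/4)*b/2) + 3


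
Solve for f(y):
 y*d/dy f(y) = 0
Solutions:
 f(y) = C1


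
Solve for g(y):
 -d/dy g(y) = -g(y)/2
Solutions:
 g(y) = C1*exp(y/2)


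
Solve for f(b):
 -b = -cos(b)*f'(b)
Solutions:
 f(b) = C1 + Integral(b/cos(b), b)


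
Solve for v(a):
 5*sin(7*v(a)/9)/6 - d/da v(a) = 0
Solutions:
 -5*a/6 + 9*log(cos(7*v(a)/9) - 1)/14 - 9*log(cos(7*v(a)/9) + 1)/14 = C1


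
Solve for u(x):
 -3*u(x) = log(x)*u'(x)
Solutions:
 u(x) = C1*exp(-3*li(x))


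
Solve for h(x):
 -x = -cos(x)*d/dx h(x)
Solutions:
 h(x) = C1 + Integral(x/cos(x), x)


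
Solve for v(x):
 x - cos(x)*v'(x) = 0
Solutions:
 v(x) = C1 + Integral(x/cos(x), x)


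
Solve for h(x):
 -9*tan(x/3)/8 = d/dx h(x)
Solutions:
 h(x) = C1 + 27*log(cos(x/3))/8


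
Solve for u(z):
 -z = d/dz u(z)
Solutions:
 u(z) = C1 - z^2/2


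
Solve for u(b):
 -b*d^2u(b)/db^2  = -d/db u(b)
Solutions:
 u(b) = C1 + C2*b^2


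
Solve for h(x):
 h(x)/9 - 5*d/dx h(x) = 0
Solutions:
 h(x) = C1*exp(x/45)


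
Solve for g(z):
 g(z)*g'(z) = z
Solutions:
 g(z) = -sqrt(C1 + z^2)
 g(z) = sqrt(C1 + z^2)


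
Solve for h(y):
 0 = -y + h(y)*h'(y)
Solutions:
 h(y) = -sqrt(C1 + y^2)
 h(y) = sqrt(C1 + y^2)


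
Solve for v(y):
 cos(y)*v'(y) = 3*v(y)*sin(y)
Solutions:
 v(y) = C1/cos(y)^3


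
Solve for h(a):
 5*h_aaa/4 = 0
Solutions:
 h(a) = C1 + C2*a + C3*a^2


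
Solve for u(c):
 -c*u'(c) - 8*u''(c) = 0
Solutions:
 u(c) = C1 + C2*erf(c/4)


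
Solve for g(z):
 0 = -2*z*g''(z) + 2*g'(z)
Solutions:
 g(z) = C1 + C2*z^2


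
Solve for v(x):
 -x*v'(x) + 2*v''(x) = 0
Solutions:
 v(x) = C1 + C2*erfi(x/2)


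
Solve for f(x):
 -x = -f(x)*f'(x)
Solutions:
 f(x) = -sqrt(C1 + x^2)
 f(x) = sqrt(C1 + x^2)


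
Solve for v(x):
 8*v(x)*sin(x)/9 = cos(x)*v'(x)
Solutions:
 v(x) = C1/cos(x)^(8/9)


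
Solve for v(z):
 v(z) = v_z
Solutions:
 v(z) = C1*exp(z)


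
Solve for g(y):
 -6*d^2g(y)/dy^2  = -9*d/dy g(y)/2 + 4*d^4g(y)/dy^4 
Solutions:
 g(y) = C1 + C2*exp(2^(1/3)*y*(-2^(1/3)*(9 + sqrt(113))^(1/3) + 4/(9 + sqrt(113))^(1/3))/8)*sin(2^(1/3)*sqrt(3)*y*(4/(9 + sqrt(113))^(1/3) + 2^(1/3)*(9 + sqrt(113))^(1/3))/8) + C3*exp(2^(1/3)*y*(-2^(1/3)*(9 + sqrt(113))^(1/3) + 4/(9 + sqrt(113))^(1/3))/8)*cos(2^(1/3)*sqrt(3)*y*(4/(9 + sqrt(113))^(1/3) + 2^(1/3)*(9 + sqrt(113))^(1/3))/8) + C4*exp(2^(1/3)*y*(-1/(9 + sqrt(113))^(1/3) + 2^(1/3)*(9 + sqrt(113))^(1/3)/4))


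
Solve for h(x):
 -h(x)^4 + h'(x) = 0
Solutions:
 h(x) = (-1/(C1 + 3*x))^(1/3)
 h(x) = (-1/(C1 + x))^(1/3)*(-3^(2/3) - 3*3^(1/6)*I)/6
 h(x) = (-1/(C1 + x))^(1/3)*(-3^(2/3) + 3*3^(1/6)*I)/6


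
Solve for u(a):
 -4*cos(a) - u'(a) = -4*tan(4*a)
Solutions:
 u(a) = C1 - log(cos(4*a)) - 4*sin(a)


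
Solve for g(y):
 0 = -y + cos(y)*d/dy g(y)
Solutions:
 g(y) = C1 + Integral(y/cos(y), y)


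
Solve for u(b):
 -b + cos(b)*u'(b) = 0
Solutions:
 u(b) = C1 + Integral(b/cos(b), b)


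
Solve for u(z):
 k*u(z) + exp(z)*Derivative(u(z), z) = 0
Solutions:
 u(z) = C1*exp(k*exp(-z))


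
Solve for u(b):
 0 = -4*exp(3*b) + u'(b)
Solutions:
 u(b) = C1 + 4*exp(3*b)/3


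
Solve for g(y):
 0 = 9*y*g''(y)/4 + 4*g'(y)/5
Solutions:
 g(y) = C1 + C2*y^(29/45)


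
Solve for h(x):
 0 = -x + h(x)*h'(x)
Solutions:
 h(x) = -sqrt(C1 + x^2)
 h(x) = sqrt(C1 + x^2)


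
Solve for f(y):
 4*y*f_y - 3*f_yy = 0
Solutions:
 f(y) = C1 + C2*erfi(sqrt(6)*y/3)


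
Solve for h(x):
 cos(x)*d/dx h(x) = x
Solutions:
 h(x) = C1 + Integral(x/cos(x), x)


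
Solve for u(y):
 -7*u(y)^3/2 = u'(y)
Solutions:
 u(y) = -sqrt(-1/(C1 - 7*y))
 u(y) = sqrt(-1/(C1 - 7*y))


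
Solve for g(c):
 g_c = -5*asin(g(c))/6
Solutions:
 Integral(1/asin(_y), (_y, g(c))) = C1 - 5*c/6


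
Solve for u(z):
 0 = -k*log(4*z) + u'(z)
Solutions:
 u(z) = C1 + k*z*log(z) - k*z + k*z*log(4)


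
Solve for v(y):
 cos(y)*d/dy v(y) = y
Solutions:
 v(y) = C1 + Integral(y/cos(y), y)


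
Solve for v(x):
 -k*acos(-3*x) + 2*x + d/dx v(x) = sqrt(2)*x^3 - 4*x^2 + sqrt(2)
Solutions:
 v(x) = C1 + k*(x*acos(-3*x) + sqrt(1 - 9*x^2)/3) + sqrt(2)*x^4/4 - 4*x^3/3 - x^2 + sqrt(2)*x


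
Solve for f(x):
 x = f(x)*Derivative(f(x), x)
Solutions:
 f(x) = -sqrt(C1 + x^2)
 f(x) = sqrt(C1 + x^2)


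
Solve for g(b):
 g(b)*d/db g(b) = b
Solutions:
 g(b) = -sqrt(C1 + b^2)
 g(b) = sqrt(C1 + b^2)


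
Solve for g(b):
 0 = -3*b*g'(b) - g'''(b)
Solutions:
 g(b) = C1 + Integral(C2*airyai(-3^(1/3)*b) + C3*airybi(-3^(1/3)*b), b)


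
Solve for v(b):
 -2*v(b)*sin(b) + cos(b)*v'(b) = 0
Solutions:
 v(b) = C1/cos(b)^2


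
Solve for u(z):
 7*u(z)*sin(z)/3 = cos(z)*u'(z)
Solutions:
 u(z) = C1/cos(z)^(7/3)


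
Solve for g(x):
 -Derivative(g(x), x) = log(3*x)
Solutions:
 g(x) = C1 - x*log(x) - x*log(3) + x


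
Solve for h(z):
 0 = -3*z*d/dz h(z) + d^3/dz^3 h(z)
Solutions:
 h(z) = C1 + Integral(C2*airyai(3^(1/3)*z) + C3*airybi(3^(1/3)*z), z)


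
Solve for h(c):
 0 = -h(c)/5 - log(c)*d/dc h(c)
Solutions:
 h(c) = C1*exp(-li(c)/5)


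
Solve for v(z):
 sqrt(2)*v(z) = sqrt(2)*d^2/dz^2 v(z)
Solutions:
 v(z) = C1*exp(-z) + C2*exp(z)


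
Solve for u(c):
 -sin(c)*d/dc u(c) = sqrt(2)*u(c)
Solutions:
 u(c) = C1*(cos(c) + 1)^(sqrt(2)/2)/(cos(c) - 1)^(sqrt(2)/2)


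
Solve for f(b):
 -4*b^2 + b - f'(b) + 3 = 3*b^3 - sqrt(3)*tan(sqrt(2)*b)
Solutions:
 f(b) = C1 - 3*b^4/4 - 4*b^3/3 + b^2/2 + 3*b - sqrt(6)*log(cos(sqrt(2)*b))/2


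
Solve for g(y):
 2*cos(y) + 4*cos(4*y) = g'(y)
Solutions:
 g(y) = C1 + 2*sin(y) + sin(4*y)


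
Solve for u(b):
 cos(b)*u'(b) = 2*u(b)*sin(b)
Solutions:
 u(b) = C1/cos(b)^2


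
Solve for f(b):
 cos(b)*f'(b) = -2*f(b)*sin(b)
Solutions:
 f(b) = C1*cos(b)^2


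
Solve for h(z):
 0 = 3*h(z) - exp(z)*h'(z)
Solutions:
 h(z) = C1*exp(-3*exp(-z))


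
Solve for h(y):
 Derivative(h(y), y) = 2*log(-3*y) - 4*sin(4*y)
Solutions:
 h(y) = C1 + 2*y*log(-y) - 2*y + 2*y*log(3) + cos(4*y)


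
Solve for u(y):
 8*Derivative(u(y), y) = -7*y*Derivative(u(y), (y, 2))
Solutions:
 u(y) = C1 + C2/y^(1/7)


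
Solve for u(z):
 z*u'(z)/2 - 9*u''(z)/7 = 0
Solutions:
 u(z) = C1 + C2*erfi(sqrt(7)*z/6)


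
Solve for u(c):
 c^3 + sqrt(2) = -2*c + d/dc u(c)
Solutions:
 u(c) = C1 + c^4/4 + c^2 + sqrt(2)*c


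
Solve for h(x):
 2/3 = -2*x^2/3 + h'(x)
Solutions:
 h(x) = C1 + 2*x^3/9 + 2*x/3


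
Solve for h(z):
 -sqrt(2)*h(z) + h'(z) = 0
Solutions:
 h(z) = C1*exp(sqrt(2)*z)


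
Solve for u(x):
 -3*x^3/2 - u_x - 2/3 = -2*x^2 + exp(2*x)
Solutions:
 u(x) = C1 - 3*x^4/8 + 2*x^3/3 - 2*x/3 - exp(2*x)/2


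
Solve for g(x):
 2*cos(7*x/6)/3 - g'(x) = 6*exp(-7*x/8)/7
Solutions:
 g(x) = C1 + 4*sin(7*x/6)/7 + 48*exp(-7*x/8)/49


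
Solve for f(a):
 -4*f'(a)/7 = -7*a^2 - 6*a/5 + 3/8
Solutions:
 f(a) = C1 + 49*a^3/12 + 21*a^2/20 - 21*a/32


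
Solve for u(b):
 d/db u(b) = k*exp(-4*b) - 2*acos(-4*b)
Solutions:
 u(b) = C1 - 2*b*acos(-4*b) - k*exp(-4*b)/4 - sqrt(1 - 16*b^2)/2


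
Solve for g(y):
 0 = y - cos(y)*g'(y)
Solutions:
 g(y) = C1 + Integral(y/cos(y), y)


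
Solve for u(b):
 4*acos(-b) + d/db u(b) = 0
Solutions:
 u(b) = C1 - 4*b*acos(-b) - 4*sqrt(1 - b^2)


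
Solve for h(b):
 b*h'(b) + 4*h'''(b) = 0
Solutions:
 h(b) = C1 + Integral(C2*airyai(-2^(1/3)*b/2) + C3*airybi(-2^(1/3)*b/2), b)


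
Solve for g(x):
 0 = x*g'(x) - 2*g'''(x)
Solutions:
 g(x) = C1 + Integral(C2*airyai(2^(2/3)*x/2) + C3*airybi(2^(2/3)*x/2), x)


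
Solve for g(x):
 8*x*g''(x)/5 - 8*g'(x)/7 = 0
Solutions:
 g(x) = C1 + C2*x^(12/7)


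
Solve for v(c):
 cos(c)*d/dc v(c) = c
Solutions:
 v(c) = C1 + Integral(c/cos(c), c)


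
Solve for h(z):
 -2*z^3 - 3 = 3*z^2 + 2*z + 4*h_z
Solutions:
 h(z) = C1 - z^4/8 - z^3/4 - z^2/4 - 3*z/4


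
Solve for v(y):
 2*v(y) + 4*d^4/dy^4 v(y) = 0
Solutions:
 v(y) = (C1*sin(2^(1/4)*y/2) + C2*cos(2^(1/4)*y/2))*exp(-2^(1/4)*y/2) + (C3*sin(2^(1/4)*y/2) + C4*cos(2^(1/4)*y/2))*exp(2^(1/4)*y/2)


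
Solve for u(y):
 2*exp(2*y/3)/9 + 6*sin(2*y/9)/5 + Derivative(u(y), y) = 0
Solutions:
 u(y) = C1 - exp(2*y/3)/3 + 27*cos(2*y/9)/5


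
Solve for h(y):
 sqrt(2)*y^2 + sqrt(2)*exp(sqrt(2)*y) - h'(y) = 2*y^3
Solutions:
 h(y) = C1 - y^4/2 + sqrt(2)*y^3/3 + exp(sqrt(2)*y)


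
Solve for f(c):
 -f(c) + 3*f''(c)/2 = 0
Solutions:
 f(c) = C1*exp(-sqrt(6)*c/3) + C2*exp(sqrt(6)*c/3)


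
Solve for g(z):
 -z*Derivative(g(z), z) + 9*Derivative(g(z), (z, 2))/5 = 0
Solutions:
 g(z) = C1 + C2*erfi(sqrt(10)*z/6)


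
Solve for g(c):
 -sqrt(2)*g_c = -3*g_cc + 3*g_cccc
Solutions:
 g(c) = C1 + C2*exp(2^(1/6)*3^(1/3)*c*(2*3^(1/3)/(sqrt(3) + 3)^(1/3) + 2^(2/3)*(sqrt(3) + 3)^(1/3))/12)*sin(6^(1/6)*c*(-6^(2/3)*(sqrt(3) + 3)^(1/3) + 6/(sqrt(3) + 3)^(1/3))/12) + C3*exp(2^(1/6)*3^(1/3)*c*(2*3^(1/3)/(sqrt(3) + 3)^(1/3) + 2^(2/3)*(sqrt(3) + 3)^(1/3))/12)*cos(6^(1/6)*c*(-6^(2/3)*(sqrt(3) + 3)^(1/3) + 6/(sqrt(3) + 3)^(1/3))/12) + C4*exp(-2^(1/6)*3^(1/3)*c*(2*3^(1/3)/(sqrt(3) + 3)^(1/3) + 2^(2/3)*(sqrt(3) + 3)^(1/3))/6)


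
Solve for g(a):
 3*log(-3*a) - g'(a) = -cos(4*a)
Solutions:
 g(a) = C1 + 3*a*log(-a) - 3*a + 3*a*log(3) + sin(4*a)/4


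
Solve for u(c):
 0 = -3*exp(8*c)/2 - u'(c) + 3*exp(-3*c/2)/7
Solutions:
 u(c) = C1 - 3*exp(8*c)/16 - 2*exp(-3*c/2)/7


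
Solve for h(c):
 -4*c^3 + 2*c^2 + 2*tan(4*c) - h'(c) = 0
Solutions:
 h(c) = C1 - c^4 + 2*c^3/3 - log(cos(4*c))/2


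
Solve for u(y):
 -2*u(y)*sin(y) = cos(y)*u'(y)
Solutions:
 u(y) = C1*cos(y)^2


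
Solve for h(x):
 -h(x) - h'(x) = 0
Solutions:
 h(x) = C1*exp(-x)


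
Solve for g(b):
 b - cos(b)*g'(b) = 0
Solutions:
 g(b) = C1 + Integral(b/cos(b), b)


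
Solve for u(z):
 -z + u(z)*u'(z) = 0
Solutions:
 u(z) = -sqrt(C1 + z^2)
 u(z) = sqrt(C1 + z^2)


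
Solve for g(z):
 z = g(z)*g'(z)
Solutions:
 g(z) = -sqrt(C1 + z^2)
 g(z) = sqrt(C1 + z^2)


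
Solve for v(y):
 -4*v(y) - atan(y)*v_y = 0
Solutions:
 v(y) = C1*exp(-4*Integral(1/atan(y), y))


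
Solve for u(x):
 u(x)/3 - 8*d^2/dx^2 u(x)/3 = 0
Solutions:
 u(x) = C1*exp(-sqrt(2)*x/4) + C2*exp(sqrt(2)*x/4)


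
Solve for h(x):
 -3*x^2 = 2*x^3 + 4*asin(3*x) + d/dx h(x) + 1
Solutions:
 h(x) = C1 - x^4/2 - x^3 - 4*x*asin(3*x) - x - 4*sqrt(1 - 9*x^2)/3


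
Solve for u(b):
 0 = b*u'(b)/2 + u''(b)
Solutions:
 u(b) = C1 + C2*erf(b/2)


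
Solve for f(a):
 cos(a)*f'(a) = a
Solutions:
 f(a) = C1 + Integral(a/cos(a), a)


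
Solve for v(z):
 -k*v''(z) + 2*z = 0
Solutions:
 v(z) = C1 + C2*z + z^3/(3*k)


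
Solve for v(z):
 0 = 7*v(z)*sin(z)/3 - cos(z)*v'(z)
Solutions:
 v(z) = C1/cos(z)^(7/3)


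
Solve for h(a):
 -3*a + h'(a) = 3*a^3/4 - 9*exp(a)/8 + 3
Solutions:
 h(a) = C1 + 3*a^4/16 + 3*a^2/2 + 3*a - 9*exp(a)/8


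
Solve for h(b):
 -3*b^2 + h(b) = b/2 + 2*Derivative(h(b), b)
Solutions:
 h(b) = C1*exp(b/2) + 3*b^2 + 25*b/2 + 25


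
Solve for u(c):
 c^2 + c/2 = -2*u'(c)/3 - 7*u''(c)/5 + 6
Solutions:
 u(c) = C1 + C2*exp(-10*c/21) - c^3/2 + 111*c^2/40 - 531*c/200


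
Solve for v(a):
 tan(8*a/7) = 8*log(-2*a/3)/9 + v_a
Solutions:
 v(a) = C1 - 8*a*log(-a)/9 - 8*a*log(2)/9 + 8*a/9 + 8*a*log(3)/9 - 7*log(cos(8*a/7))/8


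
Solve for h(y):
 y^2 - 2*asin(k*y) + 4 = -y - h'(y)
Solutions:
 h(y) = C1 - y^3/3 - y^2/2 - 4*y + 2*Piecewise((y*asin(k*y) + sqrt(-k^2*y^2 + 1)/k, Ne(k, 0)), (0, True))


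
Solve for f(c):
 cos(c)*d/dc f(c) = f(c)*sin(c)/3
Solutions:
 f(c) = C1/cos(c)^(1/3)


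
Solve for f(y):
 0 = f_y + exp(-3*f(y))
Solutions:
 f(y) = log(C1 - 3*y)/3
 f(y) = log((-3^(1/3) - 3^(5/6)*I)*(C1 - y)^(1/3)/2)
 f(y) = log((-3^(1/3) + 3^(5/6)*I)*(C1 - y)^(1/3)/2)


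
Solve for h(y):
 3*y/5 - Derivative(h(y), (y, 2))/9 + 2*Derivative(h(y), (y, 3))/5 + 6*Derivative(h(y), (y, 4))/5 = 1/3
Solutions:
 h(y) = C1 + C2*y + C3*exp(y*(-3 + sqrt(39))/18) + C4*exp(-y*(3 + sqrt(39))/18) + 9*y^3/10 + 411*y^2/50


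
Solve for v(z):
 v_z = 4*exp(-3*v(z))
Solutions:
 v(z) = log(C1 + 12*z)/3
 v(z) = log((-3^(1/3) - 3^(5/6)*I)*(C1 + 4*z)^(1/3)/2)
 v(z) = log((-3^(1/3) + 3^(5/6)*I)*(C1 + 4*z)^(1/3)/2)


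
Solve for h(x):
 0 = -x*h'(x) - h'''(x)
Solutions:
 h(x) = C1 + Integral(C2*airyai(-x) + C3*airybi(-x), x)


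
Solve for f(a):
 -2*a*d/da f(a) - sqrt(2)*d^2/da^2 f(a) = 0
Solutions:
 f(a) = C1 + C2*erf(2^(3/4)*a/2)


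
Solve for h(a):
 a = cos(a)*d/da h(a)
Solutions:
 h(a) = C1 + Integral(a/cos(a), a)


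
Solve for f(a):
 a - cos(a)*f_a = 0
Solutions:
 f(a) = C1 + Integral(a/cos(a), a)


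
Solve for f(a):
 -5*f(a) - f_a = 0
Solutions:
 f(a) = C1*exp(-5*a)


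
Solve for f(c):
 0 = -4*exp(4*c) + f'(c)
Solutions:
 f(c) = C1 + exp(4*c)


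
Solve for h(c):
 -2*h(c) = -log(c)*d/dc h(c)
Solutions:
 h(c) = C1*exp(2*li(c))


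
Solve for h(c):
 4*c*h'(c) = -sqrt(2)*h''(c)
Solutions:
 h(c) = C1 + C2*erf(2^(1/4)*c)


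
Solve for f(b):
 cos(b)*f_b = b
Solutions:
 f(b) = C1 + Integral(b/cos(b), b)


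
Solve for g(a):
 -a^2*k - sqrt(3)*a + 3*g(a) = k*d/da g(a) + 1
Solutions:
 g(a) = C1*exp(3*a/k) + a^2*k/3 + 2*a*k^2/9 + sqrt(3)*a/3 + 2*k^3/27 + sqrt(3)*k/9 + 1/3


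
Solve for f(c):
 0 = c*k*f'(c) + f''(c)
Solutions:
 f(c) = Piecewise((-sqrt(2)*sqrt(pi)*C1*erf(sqrt(2)*c*sqrt(k)/2)/(2*sqrt(k)) - C2, (k > 0) | (k < 0)), (-C1*c - C2, True))


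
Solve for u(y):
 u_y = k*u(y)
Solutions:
 u(y) = C1*exp(k*y)


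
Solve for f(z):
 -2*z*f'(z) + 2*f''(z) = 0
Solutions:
 f(z) = C1 + C2*erfi(sqrt(2)*z/2)


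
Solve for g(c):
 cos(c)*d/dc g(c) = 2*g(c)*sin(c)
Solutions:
 g(c) = C1/cos(c)^2


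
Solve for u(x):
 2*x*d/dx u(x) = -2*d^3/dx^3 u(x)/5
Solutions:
 u(x) = C1 + Integral(C2*airyai(-5^(1/3)*x) + C3*airybi(-5^(1/3)*x), x)


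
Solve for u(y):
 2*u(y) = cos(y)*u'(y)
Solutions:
 u(y) = C1*(sin(y) + 1)/(sin(y) - 1)


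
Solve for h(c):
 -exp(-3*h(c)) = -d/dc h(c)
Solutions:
 h(c) = log(C1 + 3*c)/3
 h(c) = log((-3^(1/3) - 3^(5/6)*I)*(C1 + c)^(1/3)/2)
 h(c) = log((-3^(1/3) + 3^(5/6)*I)*(C1 + c)^(1/3)/2)


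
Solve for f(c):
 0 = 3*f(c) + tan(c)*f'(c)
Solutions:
 f(c) = C1/sin(c)^3


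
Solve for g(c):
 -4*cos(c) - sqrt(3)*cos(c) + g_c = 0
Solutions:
 g(c) = C1 + sqrt(3)*sin(c) + 4*sin(c)


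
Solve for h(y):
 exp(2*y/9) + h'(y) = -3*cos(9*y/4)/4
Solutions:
 h(y) = C1 - 9*exp(2*y/9)/2 - sin(9*y/4)/3


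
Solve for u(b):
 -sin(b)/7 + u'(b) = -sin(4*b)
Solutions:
 u(b) = C1 - cos(b)/7 + cos(4*b)/4


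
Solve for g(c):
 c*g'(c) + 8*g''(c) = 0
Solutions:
 g(c) = C1 + C2*erf(c/4)


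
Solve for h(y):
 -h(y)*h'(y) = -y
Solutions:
 h(y) = -sqrt(C1 + y^2)
 h(y) = sqrt(C1 + y^2)


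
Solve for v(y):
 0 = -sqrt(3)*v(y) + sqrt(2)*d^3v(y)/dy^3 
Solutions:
 v(y) = C3*exp(2^(5/6)*3^(1/6)*y/2) + (C1*sin(2^(5/6)*3^(2/3)*y/4) + C2*cos(2^(5/6)*3^(2/3)*y/4))*exp(-2^(5/6)*3^(1/6)*y/4)


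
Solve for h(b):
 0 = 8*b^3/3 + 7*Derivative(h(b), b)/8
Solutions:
 h(b) = C1 - 16*b^4/21


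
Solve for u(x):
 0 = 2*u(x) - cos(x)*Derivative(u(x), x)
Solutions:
 u(x) = C1*(sin(x) + 1)/(sin(x) - 1)


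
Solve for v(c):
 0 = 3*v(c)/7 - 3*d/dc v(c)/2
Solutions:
 v(c) = C1*exp(2*c/7)


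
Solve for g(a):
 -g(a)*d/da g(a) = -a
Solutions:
 g(a) = -sqrt(C1 + a^2)
 g(a) = sqrt(C1 + a^2)


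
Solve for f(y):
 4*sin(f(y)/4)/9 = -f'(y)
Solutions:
 4*y/9 + 2*log(cos(f(y)/4) - 1) - 2*log(cos(f(y)/4) + 1) = C1


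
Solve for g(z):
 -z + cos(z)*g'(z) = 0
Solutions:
 g(z) = C1 + Integral(z/cos(z), z)


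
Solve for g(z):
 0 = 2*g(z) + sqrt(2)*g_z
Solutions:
 g(z) = C1*exp(-sqrt(2)*z)


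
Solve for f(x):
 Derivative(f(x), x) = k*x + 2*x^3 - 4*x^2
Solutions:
 f(x) = C1 + k*x^2/2 + x^4/2 - 4*x^3/3


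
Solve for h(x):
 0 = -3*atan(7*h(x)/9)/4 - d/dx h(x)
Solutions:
 Integral(1/atan(7*_y/9), (_y, h(x))) = C1 - 3*x/4


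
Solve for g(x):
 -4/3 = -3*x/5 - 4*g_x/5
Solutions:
 g(x) = C1 - 3*x^2/8 + 5*x/3


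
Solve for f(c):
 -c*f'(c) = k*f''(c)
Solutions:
 f(c) = C1 + C2*sqrt(k)*erf(sqrt(2)*c*sqrt(1/k)/2)


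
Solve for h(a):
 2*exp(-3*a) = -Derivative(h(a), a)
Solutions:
 h(a) = C1 + 2*exp(-3*a)/3


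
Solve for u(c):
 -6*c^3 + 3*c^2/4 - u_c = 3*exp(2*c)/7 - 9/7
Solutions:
 u(c) = C1 - 3*c^4/2 + c^3/4 + 9*c/7 - 3*exp(2*c)/14


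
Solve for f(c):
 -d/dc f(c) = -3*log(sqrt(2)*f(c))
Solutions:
 -2*Integral(1/(2*log(_y) + log(2)), (_y, f(c)))/3 = C1 - c


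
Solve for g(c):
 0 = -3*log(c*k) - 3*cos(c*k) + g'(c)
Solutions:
 g(c) = C1 + 3*c*log(c*k) - 3*c + 3*Piecewise((sin(c*k)/k, Ne(k, 0)), (c, True))


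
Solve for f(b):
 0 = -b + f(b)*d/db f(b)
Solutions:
 f(b) = -sqrt(C1 + b^2)
 f(b) = sqrt(C1 + b^2)


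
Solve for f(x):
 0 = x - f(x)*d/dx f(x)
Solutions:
 f(x) = -sqrt(C1 + x^2)
 f(x) = sqrt(C1 + x^2)


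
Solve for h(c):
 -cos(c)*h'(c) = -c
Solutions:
 h(c) = C1 + Integral(c/cos(c), c)


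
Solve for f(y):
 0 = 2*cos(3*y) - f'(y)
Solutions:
 f(y) = C1 + 2*sin(3*y)/3


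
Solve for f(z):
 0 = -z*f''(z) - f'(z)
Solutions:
 f(z) = C1 + C2*log(z)


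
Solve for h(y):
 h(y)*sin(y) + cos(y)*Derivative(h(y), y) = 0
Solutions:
 h(y) = C1*cos(y)


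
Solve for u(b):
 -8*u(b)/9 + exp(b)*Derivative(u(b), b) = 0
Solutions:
 u(b) = C1*exp(-8*exp(-b)/9)


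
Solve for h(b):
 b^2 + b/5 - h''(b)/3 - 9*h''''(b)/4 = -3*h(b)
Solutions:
 h(b) = C1*exp(-sqrt(6)*b*sqrt(-1 + 2*sqrt(61))/9) + C2*exp(sqrt(6)*b*sqrt(-1 + 2*sqrt(61))/9) + C3*sin(sqrt(6)*b*sqrt(1 + 2*sqrt(61))/9) + C4*cos(sqrt(6)*b*sqrt(1 + 2*sqrt(61))/9) - b^2/3 - b/15 - 2/27


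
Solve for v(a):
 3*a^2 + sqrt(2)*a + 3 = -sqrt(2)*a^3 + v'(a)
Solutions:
 v(a) = C1 + sqrt(2)*a^4/4 + a^3 + sqrt(2)*a^2/2 + 3*a


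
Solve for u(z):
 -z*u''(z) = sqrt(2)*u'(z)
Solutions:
 u(z) = C1 + C2*z^(1 - sqrt(2))


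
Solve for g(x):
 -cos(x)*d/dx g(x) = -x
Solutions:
 g(x) = C1 + Integral(x/cos(x), x)


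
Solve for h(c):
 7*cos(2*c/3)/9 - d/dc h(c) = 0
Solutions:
 h(c) = C1 + 7*sin(2*c/3)/6


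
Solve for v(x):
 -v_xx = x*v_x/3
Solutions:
 v(x) = C1 + C2*erf(sqrt(6)*x/6)


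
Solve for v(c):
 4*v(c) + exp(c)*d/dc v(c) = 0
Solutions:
 v(c) = C1*exp(4*exp(-c))


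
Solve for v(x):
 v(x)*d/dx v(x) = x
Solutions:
 v(x) = -sqrt(C1 + x^2)
 v(x) = sqrt(C1 + x^2)


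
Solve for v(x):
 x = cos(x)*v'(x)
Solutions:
 v(x) = C1 + Integral(x/cos(x), x)


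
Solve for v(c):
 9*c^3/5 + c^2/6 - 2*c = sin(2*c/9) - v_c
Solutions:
 v(c) = C1 - 9*c^4/20 - c^3/18 + c^2 - 9*cos(2*c/9)/2


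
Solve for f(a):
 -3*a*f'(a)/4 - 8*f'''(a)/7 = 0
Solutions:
 f(a) = C1 + Integral(C2*airyai(-42^(1/3)*a/4) + C3*airybi(-42^(1/3)*a/4), a)


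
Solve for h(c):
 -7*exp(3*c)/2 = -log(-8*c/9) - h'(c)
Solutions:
 h(c) = C1 - c*log(-c) + c*(-3*log(2) + 1 + 2*log(3)) + 7*exp(3*c)/6


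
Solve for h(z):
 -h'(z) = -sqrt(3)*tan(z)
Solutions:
 h(z) = C1 - sqrt(3)*log(cos(z))


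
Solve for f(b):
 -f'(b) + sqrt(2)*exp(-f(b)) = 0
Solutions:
 f(b) = log(C1 + sqrt(2)*b)


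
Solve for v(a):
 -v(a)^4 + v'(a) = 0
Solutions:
 v(a) = (-1/(C1 + 3*a))^(1/3)
 v(a) = (-1/(C1 + a))^(1/3)*(-3^(2/3) - 3*3^(1/6)*I)/6
 v(a) = (-1/(C1 + a))^(1/3)*(-3^(2/3) + 3*3^(1/6)*I)/6


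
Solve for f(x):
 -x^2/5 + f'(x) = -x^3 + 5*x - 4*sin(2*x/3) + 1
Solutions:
 f(x) = C1 - x^4/4 + x^3/15 + 5*x^2/2 + x + 6*cos(2*x/3)


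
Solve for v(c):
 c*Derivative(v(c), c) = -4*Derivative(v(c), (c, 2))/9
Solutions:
 v(c) = C1 + C2*erf(3*sqrt(2)*c/4)


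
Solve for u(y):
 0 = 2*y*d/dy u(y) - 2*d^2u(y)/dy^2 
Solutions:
 u(y) = C1 + C2*erfi(sqrt(2)*y/2)


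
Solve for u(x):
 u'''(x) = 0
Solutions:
 u(x) = C1 + C2*x + C3*x^2


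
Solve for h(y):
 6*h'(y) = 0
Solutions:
 h(y) = C1


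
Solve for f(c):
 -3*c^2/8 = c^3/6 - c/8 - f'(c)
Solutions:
 f(c) = C1 + c^4/24 + c^3/8 - c^2/16


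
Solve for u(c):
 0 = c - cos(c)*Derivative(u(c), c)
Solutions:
 u(c) = C1 + Integral(c/cos(c), c)


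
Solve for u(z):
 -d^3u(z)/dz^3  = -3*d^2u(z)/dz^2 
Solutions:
 u(z) = C1 + C2*z + C3*exp(3*z)


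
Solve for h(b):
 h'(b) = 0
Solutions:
 h(b) = C1


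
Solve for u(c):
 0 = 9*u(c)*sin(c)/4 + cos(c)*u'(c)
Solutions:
 u(c) = C1*cos(c)^(9/4)


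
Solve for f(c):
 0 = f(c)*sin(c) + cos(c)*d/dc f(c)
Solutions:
 f(c) = C1*cos(c)


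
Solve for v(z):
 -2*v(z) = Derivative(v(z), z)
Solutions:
 v(z) = C1*exp(-2*z)


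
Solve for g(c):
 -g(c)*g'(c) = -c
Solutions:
 g(c) = -sqrt(C1 + c^2)
 g(c) = sqrt(C1 + c^2)


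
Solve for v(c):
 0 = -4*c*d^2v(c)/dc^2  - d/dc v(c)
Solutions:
 v(c) = C1 + C2*c^(3/4)


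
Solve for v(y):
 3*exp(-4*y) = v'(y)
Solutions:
 v(y) = C1 - 3*exp(-4*y)/4


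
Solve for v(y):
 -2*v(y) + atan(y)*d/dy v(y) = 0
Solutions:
 v(y) = C1*exp(2*Integral(1/atan(y), y))


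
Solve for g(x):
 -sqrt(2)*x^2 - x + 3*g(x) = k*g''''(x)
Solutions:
 g(x) = C1*exp(-3^(1/4)*x*(1/k)^(1/4)) + C2*exp(3^(1/4)*x*(1/k)^(1/4)) + C3*exp(-3^(1/4)*I*x*(1/k)^(1/4)) + C4*exp(3^(1/4)*I*x*(1/k)^(1/4)) + sqrt(2)*x^2/3 + x/3


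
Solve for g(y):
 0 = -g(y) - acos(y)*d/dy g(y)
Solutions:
 g(y) = C1*exp(-Integral(1/acos(y), y))


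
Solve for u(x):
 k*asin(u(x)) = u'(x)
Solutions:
 Integral(1/asin(_y), (_y, u(x))) = C1 + k*x


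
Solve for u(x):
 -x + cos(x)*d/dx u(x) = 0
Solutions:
 u(x) = C1 + Integral(x/cos(x), x)


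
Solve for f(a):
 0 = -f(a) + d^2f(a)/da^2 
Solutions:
 f(a) = C1*exp(-a) + C2*exp(a)


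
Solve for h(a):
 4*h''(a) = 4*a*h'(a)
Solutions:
 h(a) = C1 + C2*erfi(sqrt(2)*a/2)


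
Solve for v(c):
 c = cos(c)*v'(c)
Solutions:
 v(c) = C1 + Integral(c/cos(c), c)


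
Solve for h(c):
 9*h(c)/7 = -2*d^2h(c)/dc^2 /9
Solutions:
 h(c) = C1*sin(9*sqrt(14)*c/14) + C2*cos(9*sqrt(14)*c/14)


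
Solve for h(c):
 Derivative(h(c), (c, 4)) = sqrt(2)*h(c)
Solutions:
 h(c) = C1*exp(-2^(1/8)*c) + C2*exp(2^(1/8)*c) + C3*sin(2^(1/8)*c) + C4*cos(2^(1/8)*c)


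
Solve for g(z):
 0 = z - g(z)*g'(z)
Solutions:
 g(z) = -sqrt(C1 + z^2)
 g(z) = sqrt(C1 + z^2)


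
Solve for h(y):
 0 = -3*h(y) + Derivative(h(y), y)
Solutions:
 h(y) = C1*exp(3*y)


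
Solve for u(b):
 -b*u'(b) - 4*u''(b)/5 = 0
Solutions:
 u(b) = C1 + C2*erf(sqrt(10)*b/4)


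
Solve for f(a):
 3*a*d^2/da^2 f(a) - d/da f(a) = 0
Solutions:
 f(a) = C1 + C2*a^(4/3)


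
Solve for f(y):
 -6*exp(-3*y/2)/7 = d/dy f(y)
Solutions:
 f(y) = C1 + 4*exp(-3*y/2)/7


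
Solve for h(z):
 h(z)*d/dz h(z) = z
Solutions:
 h(z) = -sqrt(C1 + z^2)
 h(z) = sqrt(C1 + z^2)


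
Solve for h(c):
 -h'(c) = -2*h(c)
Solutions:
 h(c) = C1*exp(2*c)


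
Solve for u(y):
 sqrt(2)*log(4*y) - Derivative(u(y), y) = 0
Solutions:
 u(y) = C1 + sqrt(2)*y*log(y) - sqrt(2)*y + 2*sqrt(2)*y*log(2)


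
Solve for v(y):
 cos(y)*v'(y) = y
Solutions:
 v(y) = C1 + Integral(y/cos(y), y)


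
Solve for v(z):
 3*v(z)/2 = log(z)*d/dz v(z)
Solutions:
 v(z) = C1*exp(3*li(z)/2)


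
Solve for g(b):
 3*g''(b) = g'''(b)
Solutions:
 g(b) = C1 + C2*b + C3*exp(3*b)


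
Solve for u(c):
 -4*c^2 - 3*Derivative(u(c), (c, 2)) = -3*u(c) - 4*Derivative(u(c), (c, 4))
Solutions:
 u(c) = 4*c^2/3 + (C1*sin(sqrt(2)*3^(1/4)*c*sin(atan(sqrt(39)/3)/2)/2) + C2*cos(sqrt(2)*3^(1/4)*c*sin(atan(sqrt(39)/3)/2)/2))*exp(-sqrt(2)*3^(1/4)*c*cos(atan(sqrt(39)/3)/2)/2) + (C3*sin(sqrt(2)*3^(1/4)*c*sin(atan(sqrt(39)/3)/2)/2) + C4*cos(sqrt(2)*3^(1/4)*c*sin(atan(sqrt(39)/3)/2)/2))*exp(sqrt(2)*3^(1/4)*c*cos(atan(sqrt(39)/3)/2)/2) + 8/3


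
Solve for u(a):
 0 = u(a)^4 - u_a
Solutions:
 u(a) = (-1/(C1 + 3*a))^(1/3)
 u(a) = (-1/(C1 + a))^(1/3)*(-3^(2/3) - 3*3^(1/6)*I)/6
 u(a) = (-1/(C1 + a))^(1/3)*(-3^(2/3) + 3*3^(1/6)*I)/6


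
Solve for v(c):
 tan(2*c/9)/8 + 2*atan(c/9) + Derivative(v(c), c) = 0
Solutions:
 v(c) = C1 - 2*c*atan(c/9) + 9*log(c^2 + 81) + 9*log(cos(2*c/9))/16


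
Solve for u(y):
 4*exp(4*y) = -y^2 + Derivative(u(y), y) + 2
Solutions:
 u(y) = C1 + y^3/3 - 2*y + exp(4*y)


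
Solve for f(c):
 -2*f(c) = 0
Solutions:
 f(c) = 0


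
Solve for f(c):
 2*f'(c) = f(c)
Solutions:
 f(c) = C1*exp(c/2)


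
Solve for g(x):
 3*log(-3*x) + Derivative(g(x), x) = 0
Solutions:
 g(x) = C1 - 3*x*log(-x) + 3*x*(1 - log(3))


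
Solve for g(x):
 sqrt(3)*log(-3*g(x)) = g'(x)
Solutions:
 -sqrt(3)*Integral(1/(log(-_y) + log(3)), (_y, g(x)))/3 = C1 - x


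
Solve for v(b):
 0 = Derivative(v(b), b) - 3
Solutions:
 v(b) = C1 + 3*b


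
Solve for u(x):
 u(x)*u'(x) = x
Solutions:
 u(x) = -sqrt(C1 + x^2)
 u(x) = sqrt(C1 + x^2)


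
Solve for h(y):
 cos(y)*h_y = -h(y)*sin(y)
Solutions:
 h(y) = C1*cos(y)


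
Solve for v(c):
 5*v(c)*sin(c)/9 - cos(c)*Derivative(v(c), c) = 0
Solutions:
 v(c) = C1/cos(c)^(5/9)


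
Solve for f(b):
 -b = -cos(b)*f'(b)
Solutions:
 f(b) = C1 + Integral(b/cos(b), b)


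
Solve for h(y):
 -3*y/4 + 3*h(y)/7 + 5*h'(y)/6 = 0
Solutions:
 h(y) = C1*exp(-18*y/35) + 7*y/4 - 245/72


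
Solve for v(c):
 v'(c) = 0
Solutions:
 v(c) = C1


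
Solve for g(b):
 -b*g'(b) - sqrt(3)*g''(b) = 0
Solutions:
 g(b) = C1 + C2*erf(sqrt(2)*3^(3/4)*b/6)


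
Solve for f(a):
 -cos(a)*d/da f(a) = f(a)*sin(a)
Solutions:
 f(a) = C1*cos(a)


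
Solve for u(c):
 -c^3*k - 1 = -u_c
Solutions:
 u(c) = C1 + c^4*k/4 + c


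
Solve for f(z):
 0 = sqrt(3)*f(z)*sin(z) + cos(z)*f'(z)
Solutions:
 f(z) = C1*cos(z)^(sqrt(3))


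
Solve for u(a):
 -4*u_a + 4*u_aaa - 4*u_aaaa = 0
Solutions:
 u(a) = C1 + C2*exp(a*(2*2^(1/3)/(3*sqrt(69) + 25)^(1/3) + 4 + 2^(2/3)*(3*sqrt(69) + 25)^(1/3))/12)*sin(2^(1/3)*sqrt(3)*a*(-2^(1/3)*(3*sqrt(69) + 25)^(1/3) + 2/(3*sqrt(69) + 25)^(1/3))/12) + C3*exp(a*(2*2^(1/3)/(3*sqrt(69) + 25)^(1/3) + 4 + 2^(2/3)*(3*sqrt(69) + 25)^(1/3))/12)*cos(2^(1/3)*sqrt(3)*a*(-2^(1/3)*(3*sqrt(69) + 25)^(1/3) + 2/(3*sqrt(69) + 25)^(1/3))/12) + C4*exp(a*(-2^(2/3)*(3*sqrt(69) + 25)^(1/3) - 2*2^(1/3)/(3*sqrt(69) + 25)^(1/3) + 2)/6)


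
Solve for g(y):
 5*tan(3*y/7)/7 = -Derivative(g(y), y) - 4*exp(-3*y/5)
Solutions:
 g(y) = C1 - 5*log(tan(3*y/7)^2 + 1)/6 + 20*exp(-3*y/5)/3


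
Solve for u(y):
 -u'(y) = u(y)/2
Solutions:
 u(y) = C1*exp(-y/2)


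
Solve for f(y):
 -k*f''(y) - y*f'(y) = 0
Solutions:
 f(y) = C1 + C2*sqrt(k)*erf(sqrt(2)*y*sqrt(1/k)/2)


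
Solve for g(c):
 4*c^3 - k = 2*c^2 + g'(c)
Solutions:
 g(c) = C1 + c^4 - 2*c^3/3 - c*k


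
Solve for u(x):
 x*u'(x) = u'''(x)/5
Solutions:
 u(x) = C1 + Integral(C2*airyai(5^(1/3)*x) + C3*airybi(5^(1/3)*x), x)


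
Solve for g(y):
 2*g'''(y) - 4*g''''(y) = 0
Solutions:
 g(y) = C1 + C2*y + C3*y^2 + C4*exp(y/2)


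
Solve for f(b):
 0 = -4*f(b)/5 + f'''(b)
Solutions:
 f(b) = C3*exp(10^(2/3)*b/5) + (C1*sin(10^(2/3)*sqrt(3)*b/10) + C2*cos(10^(2/3)*sqrt(3)*b/10))*exp(-10^(2/3)*b/10)


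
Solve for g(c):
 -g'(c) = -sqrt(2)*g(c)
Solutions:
 g(c) = C1*exp(sqrt(2)*c)


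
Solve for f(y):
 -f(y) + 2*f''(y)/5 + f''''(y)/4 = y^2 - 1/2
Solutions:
 f(y) = C1*exp(-sqrt(10)*y*sqrt(-2 + sqrt(29))/5) + C2*exp(sqrt(10)*y*sqrt(-2 + sqrt(29))/5) + C3*sin(sqrt(10)*y*sqrt(2 + sqrt(29))/5) + C4*cos(sqrt(10)*y*sqrt(2 + sqrt(29))/5) - y^2 - 3/10


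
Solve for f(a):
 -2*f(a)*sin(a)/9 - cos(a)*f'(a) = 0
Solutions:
 f(a) = C1*cos(a)^(2/9)


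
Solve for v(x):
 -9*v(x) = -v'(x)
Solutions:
 v(x) = C1*exp(9*x)


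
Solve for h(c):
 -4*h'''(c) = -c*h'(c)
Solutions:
 h(c) = C1 + Integral(C2*airyai(2^(1/3)*c/2) + C3*airybi(2^(1/3)*c/2), c)


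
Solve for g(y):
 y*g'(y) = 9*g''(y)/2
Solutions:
 g(y) = C1 + C2*erfi(y/3)


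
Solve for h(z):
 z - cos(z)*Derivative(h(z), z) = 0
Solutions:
 h(z) = C1 + Integral(z/cos(z), z)


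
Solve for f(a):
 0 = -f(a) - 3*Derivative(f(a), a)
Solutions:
 f(a) = C1*exp(-a/3)


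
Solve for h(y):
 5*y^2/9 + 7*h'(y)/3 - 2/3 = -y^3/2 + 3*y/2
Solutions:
 h(y) = C1 - 3*y^4/56 - 5*y^3/63 + 9*y^2/28 + 2*y/7


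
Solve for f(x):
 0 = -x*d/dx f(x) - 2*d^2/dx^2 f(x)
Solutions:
 f(x) = C1 + C2*erf(x/2)


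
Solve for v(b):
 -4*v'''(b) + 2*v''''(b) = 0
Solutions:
 v(b) = C1 + C2*b + C3*b^2 + C4*exp(2*b)


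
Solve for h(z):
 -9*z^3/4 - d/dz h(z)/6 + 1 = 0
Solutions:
 h(z) = C1 - 27*z^4/8 + 6*z


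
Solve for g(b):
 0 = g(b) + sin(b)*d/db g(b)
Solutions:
 g(b) = C1*sqrt(cos(b) + 1)/sqrt(cos(b) - 1)


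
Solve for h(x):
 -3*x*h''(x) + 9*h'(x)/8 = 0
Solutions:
 h(x) = C1 + C2*x^(11/8)


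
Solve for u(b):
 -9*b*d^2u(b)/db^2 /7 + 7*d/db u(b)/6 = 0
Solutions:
 u(b) = C1 + C2*b^(103/54)


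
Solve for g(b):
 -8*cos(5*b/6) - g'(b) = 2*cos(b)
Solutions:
 g(b) = C1 - 48*sin(5*b/6)/5 - 2*sin(b)


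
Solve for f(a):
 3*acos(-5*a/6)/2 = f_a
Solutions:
 f(a) = C1 + 3*a*acos(-5*a/6)/2 + 3*sqrt(36 - 25*a^2)/10


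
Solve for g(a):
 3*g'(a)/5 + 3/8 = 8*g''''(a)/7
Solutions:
 g(a) = C1 + C4*exp(21^(1/3)*5^(2/3)*a/10) - 5*a/8 + (C2*sin(3^(5/6)*5^(2/3)*7^(1/3)*a/20) + C3*cos(3^(5/6)*5^(2/3)*7^(1/3)*a/20))*exp(-21^(1/3)*5^(2/3)*a/20)


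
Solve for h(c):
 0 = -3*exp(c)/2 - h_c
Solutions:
 h(c) = C1 - 3*exp(c)/2


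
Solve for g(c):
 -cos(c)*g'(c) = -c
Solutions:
 g(c) = C1 + Integral(c/cos(c), c)


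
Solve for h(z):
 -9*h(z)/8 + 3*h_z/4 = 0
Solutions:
 h(z) = C1*exp(3*z/2)


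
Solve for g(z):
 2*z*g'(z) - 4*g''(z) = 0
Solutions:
 g(z) = C1 + C2*erfi(z/2)


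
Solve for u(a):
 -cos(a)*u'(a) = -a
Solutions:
 u(a) = C1 + Integral(a/cos(a), a)


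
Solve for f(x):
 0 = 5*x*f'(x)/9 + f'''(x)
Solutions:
 f(x) = C1 + Integral(C2*airyai(-15^(1/3)*x/3) + C3*airybi(-15^(1/3)*x/3), x)


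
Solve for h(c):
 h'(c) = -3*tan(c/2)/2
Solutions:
 h(c) = C1 + 3*log(cos(c/2))


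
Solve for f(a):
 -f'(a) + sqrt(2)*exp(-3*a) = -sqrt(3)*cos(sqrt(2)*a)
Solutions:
 f(a) = C1 + sqrt(6)*sin(sqrt(2)*a)/2 - sqrt(2)*exp(-3*a)/3


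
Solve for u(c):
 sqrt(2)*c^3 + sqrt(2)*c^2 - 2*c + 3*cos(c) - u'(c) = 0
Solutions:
 u(c) = C1 + sqrt(2)*c^4/4 + sqrt(2)*c^3/3 - c^2 + 3*sin(c)


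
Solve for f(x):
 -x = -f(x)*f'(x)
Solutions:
 f(x) = -sqrt(C1 + x^2)
 f(x) = sqrt(C1 + x^2)


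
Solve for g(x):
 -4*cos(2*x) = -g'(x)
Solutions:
 g(x) = C1 + 2*sin(2*x)


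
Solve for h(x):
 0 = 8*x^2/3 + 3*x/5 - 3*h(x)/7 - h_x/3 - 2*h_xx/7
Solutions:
 h(x) = 56*x^2/9 - 3353*x/405 + (C1*sin(sqrt(167)*x/12) + C2*cos(sqrt(167)*x/12))*exp(-7*x/12) - 6769/3645


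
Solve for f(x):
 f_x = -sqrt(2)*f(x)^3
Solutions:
 f(x) = -sqrt(2)*sqrt(-1/(C1 - sqrt(2)*x))/2
 f(x) = sqrt(2)*sqrt(-1/(C1 - sqrt(2)*x))/2


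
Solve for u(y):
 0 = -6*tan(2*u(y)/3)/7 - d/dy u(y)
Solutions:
 u(y) = -3*asin(C1*exp(-4*y/7))/2 + 3*pi/2
 u(y) = 3*asin(C1*exp(-4*y/7))/2


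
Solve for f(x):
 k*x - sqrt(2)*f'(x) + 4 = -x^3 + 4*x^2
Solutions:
 f(x) = C1 + sqrt(2)*k*x^2/4 + sqrt(2)*x^4/8 - 2*sqrt(2)*x^3/3 + 2*sqrt(2)*x


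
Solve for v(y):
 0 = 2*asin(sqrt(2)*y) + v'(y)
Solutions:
 v(y) = C1 - 2*y*asin(sqrt(2)*y) - sqrt(2)*sqrt(1 - 2*y^2)


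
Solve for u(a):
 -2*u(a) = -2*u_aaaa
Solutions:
 u(a) = C1*exp(-a) + C2*exp(a) + C3*sin(a) + C4*cos(a)


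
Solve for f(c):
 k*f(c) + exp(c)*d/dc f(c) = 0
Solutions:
 f(c) = C1*exp(k*exp(-c))


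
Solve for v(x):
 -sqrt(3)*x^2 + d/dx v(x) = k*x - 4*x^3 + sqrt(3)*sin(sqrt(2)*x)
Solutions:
 v(x) = C1 + k*x^2/2 - x^4 + sqrt(3)*x^3/3 - sqrt(6)*cos(sqrt(2)*x)/2


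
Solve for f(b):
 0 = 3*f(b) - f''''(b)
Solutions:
 f(b) = C1*exp(-3^(1/4)*b) + C2*exp(3^(1/4)*b) + C3*sin(3^(1/4)*b) + C4*cos(3^(1/4)*b)


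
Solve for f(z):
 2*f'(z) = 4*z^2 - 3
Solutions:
 f(z) = C1 + 2*z^3/3 - 3*z/2


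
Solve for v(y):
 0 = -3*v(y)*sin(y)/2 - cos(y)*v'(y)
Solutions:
 v(y) = C1*cos(y)^(3/2)


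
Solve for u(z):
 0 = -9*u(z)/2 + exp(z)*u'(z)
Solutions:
 u(z) = C1*exp(-9*exp(-z)/2)


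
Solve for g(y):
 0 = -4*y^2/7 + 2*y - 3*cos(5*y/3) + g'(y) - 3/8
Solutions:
 g(y) = C1 + 4*y^3/21 - y^2 + 3*y/8 + 9*sin(5*y/3)/5


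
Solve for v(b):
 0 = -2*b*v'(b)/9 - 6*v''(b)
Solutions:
 v(b) = C1 + C2*erf(sqrt(6)*b/18)


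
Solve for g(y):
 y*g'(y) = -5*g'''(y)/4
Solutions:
 g(y) = C1 + Integral(C2*airyai(-10^(2/3)*y/5) + C3*airybi(-10^(2/3)*y/5), y)


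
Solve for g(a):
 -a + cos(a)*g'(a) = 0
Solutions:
 g(a) = C1 + Integral(a/cos(a), a)


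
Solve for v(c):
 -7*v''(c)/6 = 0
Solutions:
 v(c) = C1 + C2*c


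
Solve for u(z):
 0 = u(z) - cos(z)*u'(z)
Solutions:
 u(z) = C1*sqrt(sin(z) + 1)/sqrt(sin(z) - 1)


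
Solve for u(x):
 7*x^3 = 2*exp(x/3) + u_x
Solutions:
 u(x) = C1 + 7*x^4/4 - 6*exp(x/3)


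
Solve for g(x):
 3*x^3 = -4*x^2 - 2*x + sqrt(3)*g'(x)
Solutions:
 g(x) = C1 + sqrt(3)*x^4/4 + 4*sqrt(3)*x^3/9 + sqrt(3)*x^2/3


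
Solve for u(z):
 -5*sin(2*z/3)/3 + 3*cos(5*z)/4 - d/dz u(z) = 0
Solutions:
 u(z) = C1 + 3*sin(5*z)/20 + 5*cos(2*z/3)/2


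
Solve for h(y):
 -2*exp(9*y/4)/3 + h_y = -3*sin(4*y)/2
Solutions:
 h(y) = C1 + 8*exp(9*y/4)/27 + 3*cos(4*y)/8


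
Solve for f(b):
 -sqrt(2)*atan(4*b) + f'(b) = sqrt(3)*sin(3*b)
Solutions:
 f(b) = C1 + sqrt(2)*(b*atan(4*b) - log(16*b^2 + 1)/8) - sqrt(3)*cos(3*b)/3


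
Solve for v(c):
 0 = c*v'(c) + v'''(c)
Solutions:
 v(c) = C1 + Integral(C2*airyai(-c) + C3*airybi(-c), c)


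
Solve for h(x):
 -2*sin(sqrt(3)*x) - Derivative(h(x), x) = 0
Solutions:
 h(x) = C1 + 2*sqrt(3)*cos(sqrt(3)*x)/3


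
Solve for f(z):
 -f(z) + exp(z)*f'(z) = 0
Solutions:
 f(z) = C1*exp(-exp(-z))


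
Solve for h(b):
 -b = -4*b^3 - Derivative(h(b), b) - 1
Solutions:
 h(b) = C1 - b^4 + b^2/2 - b


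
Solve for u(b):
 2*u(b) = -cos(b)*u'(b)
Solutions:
 u(b) = C1*(sin(b) - 1)/(sin(b) + 1)


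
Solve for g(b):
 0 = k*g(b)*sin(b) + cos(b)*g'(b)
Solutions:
 g(b) = C1*exp(k*log(cos(b)))


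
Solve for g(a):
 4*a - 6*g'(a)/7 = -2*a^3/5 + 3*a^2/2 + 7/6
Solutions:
 g(a) = C1 + 7*a^4/60 - 7*a^3/12 + 7*a^2/3 - 49*a/36


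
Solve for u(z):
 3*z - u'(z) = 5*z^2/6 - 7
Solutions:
 u(z) = C1 - 5*z^3/18 + 3*z^2/2 + 7*z


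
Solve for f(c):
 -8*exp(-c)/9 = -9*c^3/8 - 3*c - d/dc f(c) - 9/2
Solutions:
 f(c) = C1 - 9*c^4/32 - 3*c^2/2 - 9*c/2 - 8*exp(-c)/9


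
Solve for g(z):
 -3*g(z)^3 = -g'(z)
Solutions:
 g(z) = -sqrt(2)*sqrt(-1/(C1 + 3*z))/2
 g(z) = sqrt(2)*sqrt(-1/(C1 + 3*z))/2


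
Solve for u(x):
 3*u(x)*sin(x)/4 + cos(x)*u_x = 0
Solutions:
 u(x) = C1*cos(x)^(3/4)


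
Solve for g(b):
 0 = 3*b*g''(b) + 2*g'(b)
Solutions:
 g(b) = C1 + C2*b^(1/3)


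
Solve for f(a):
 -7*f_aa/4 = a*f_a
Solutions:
 f(a) = C1 + C2*erf(sqrt(14)*a/7)


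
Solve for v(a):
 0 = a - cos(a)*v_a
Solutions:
 v(a) = C1 + Integral(a/cos(a), a)


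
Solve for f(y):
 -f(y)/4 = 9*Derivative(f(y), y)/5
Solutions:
 f(y) = C1*exp(-5*y/36)


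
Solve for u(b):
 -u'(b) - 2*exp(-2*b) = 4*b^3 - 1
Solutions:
 u(b) = C1 - b^4 + b + exp(-2*b)


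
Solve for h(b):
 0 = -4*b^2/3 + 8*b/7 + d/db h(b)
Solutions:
 h(b) = C1 + 4*b^3/9 - 4*b^2/7


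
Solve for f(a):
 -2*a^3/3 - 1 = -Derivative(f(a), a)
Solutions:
 f(a) = C1 + a^4/6 + a


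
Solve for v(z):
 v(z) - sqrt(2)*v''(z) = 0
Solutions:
 v(z) = C1*exp(-2^(3/4)*z/2) + C2*exp(2^(3/4)*z/2)


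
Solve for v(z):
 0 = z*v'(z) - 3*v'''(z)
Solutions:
 v(z) = C1 + Integral(C2*airyai(3^(2/3)*z/3) + C3*airybi(3^(2/3)*z/3), z)


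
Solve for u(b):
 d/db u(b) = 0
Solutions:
 u(b) = C1


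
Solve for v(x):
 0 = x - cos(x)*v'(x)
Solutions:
 v(x) = C1 + Integral(x/cos(x), x)


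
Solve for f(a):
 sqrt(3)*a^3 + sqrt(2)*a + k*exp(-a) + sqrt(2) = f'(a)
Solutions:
 f(a) = C1 + sqrt(3)*a^4/4 + sqrt(2)*a^2/2 + sqrt(2)*a - k*exp(-a)


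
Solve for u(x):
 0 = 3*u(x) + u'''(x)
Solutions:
 u(x) = C3*exp(-3^(1/3)*x) + (C1*sin(3^(5/6)*x/2) + C2*cos(3^(5/6)*x/2))*exp(3^(1/3)*x/2)


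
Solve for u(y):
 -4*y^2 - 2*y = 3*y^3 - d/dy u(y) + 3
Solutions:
 u(y) = C1 + 3*y^4/4 + 4*y^3/3 + y^2 + 3*y


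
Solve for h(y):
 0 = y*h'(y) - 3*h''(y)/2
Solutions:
 h(y) = C1 + C2*erfi(sqrt(3)*y/3)


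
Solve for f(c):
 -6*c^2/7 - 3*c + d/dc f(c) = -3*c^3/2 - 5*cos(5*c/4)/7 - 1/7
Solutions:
 f(c) = C1 - 3*c^4/8 + 2*c^3/7 + 3*c^2/2 - c/7 - 4*sin(5*c/4)/7


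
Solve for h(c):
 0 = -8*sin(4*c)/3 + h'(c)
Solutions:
 h(c) = C1 - 2*cos(4*c)/3


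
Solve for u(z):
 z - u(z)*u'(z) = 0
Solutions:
 u(z) = -sqrt(C1 + z^2)
 u(z) = sqrt(C1 + z^2)


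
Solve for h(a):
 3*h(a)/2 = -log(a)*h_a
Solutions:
 h(a) = C1*exp(-3*li(a)/2)


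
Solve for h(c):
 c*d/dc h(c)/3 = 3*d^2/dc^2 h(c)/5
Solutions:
 h(c) = C1 + C2*erfi(sqrt(10)*c/6)


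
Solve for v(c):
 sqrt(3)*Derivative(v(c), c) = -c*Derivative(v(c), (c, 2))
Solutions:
 v(c) = C1 + C2*c^(1 - sqrt(3))


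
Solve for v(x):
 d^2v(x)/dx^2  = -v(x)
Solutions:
 v(x) = C1*sin(x) + C2*cos(x)


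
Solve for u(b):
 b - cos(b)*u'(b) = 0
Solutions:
 u(b) = C1 + Integral(b/cos(b), b)


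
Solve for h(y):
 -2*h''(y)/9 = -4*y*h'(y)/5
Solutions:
 h(y) = C1 + C2*erfi(3*sqrt(5)*y/5)


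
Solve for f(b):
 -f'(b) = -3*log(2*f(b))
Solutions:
 -Integral(1/(log(_y) + log(2)), (_y, f(b)))/3 = C1 - b


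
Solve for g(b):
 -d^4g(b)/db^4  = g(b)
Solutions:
 g(b) = (C1*sin(sqrt(2)*b/2) + C2*cos(sqrt(2)*b/2))*exp(-sqrt(2)*b/2) + (C3*sin(sqrt(2)*b/2) + C4*cos(sqrt(2)*b/2))*exp(sqrt(2)*b/2)


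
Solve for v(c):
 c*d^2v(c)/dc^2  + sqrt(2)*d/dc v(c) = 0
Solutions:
 v(c) = C1 + C2*c^(1 - sqrt(2))


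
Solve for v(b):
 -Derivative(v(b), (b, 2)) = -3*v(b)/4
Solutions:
 v(b) = C1*exp(-sqrt(3)*b/2) + C2*exp(sqrt(3)*b/2)


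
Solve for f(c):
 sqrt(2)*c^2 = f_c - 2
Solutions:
 f(c) = C1 + sqrt(2)*c^3/3 + 2*c


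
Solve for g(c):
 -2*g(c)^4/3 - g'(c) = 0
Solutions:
 g(c) = (-1 - sqrt(3)*I)*(1/(C1 + 2*c))^(1/3)/2
 g(c) = (-1 + sqrt(3)*I)*(1/(C1 + 2*c))^(1/3)/2
 g(c) = (1/(C1 + 2*c))^(1/3)


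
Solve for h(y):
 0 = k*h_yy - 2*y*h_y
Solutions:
 h(y) = C1 + C2*erf(y*sqrt(-1/k))/sqrt(-1/k)


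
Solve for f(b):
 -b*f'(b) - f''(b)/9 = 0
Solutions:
 f(b) = C1 + C2*erf(3*sqrt(2)*b/2)


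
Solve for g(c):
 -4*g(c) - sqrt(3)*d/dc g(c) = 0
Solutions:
 g(c) = C1*exp(-4*sqrt(3)*c/3)


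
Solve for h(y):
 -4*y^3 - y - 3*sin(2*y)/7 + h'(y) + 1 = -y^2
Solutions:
 h(y) = C1 + y^4 - y^3/3 + y^2/2 - y - 3*cos(2*y)/14


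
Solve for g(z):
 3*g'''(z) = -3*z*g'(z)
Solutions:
 g(z) = C1 + Integral(C2*airyai(-z) + C3*airybi(-z), z)


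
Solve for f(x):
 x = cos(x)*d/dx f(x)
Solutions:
 f(x) = C1 + Integral(x/cos(x), x)
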